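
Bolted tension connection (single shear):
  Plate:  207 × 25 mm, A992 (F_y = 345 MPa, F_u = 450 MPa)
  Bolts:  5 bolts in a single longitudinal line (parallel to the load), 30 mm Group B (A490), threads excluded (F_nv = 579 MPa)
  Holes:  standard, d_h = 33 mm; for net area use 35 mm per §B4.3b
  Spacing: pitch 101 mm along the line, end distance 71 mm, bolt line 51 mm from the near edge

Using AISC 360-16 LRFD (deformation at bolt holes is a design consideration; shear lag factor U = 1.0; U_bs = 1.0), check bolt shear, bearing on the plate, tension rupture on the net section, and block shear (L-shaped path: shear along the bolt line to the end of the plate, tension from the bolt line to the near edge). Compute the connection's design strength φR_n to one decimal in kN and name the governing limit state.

1451.3 kN (net-section rupture governs)

Bolt shear: A_b = π(30)²/4 = 706.86 mm². φR_n = 0.75 × 579 × 706.86 × 5 × 1 = 1534.8 kN.
Bearing (25 mm plate, F_u = 450 MPa): end bolts L_c = 71 − 33/2 = 54.5, R_n = min(1.2×54.5×25×450, 2.4×30×25×450) = 735.75 kN/bolt; interior L_c = 101 − 33 = 68, R_n = 810 kN/bolt. φR_n = 0.75 × (1×735.75 + 4×810) = 2981.8 kN.
Tension rupture (net): A_n = (207 − 1×35)×25 = 4300 mm² (U = 1.0, A_e = A_n). φR_n = 0.75 × 450 × 4300 = 1451.3 kN.
Block shear: shear path 1×[71+4×101] = 1×475 mm, A_gv = 11875, A_nv = 1×(475 − 4.5×35)×25 = 7937.5 mm²; tension to near edge: (51 − 0.5×35)×25 = 837.5 mm². R_n = min(0.6×450×7937.5, 0.6×345×11875) + 1.0×450×837.5 = min(2143.1, 2458.1) + 376.88 = 2520 kN. φR_n = 0.75 × 2520 = 1890.0 kN.
Governing: min(1534.8, 2981.8, 1451.3, 1890.0) = 1451.3 kN → net-section rupture.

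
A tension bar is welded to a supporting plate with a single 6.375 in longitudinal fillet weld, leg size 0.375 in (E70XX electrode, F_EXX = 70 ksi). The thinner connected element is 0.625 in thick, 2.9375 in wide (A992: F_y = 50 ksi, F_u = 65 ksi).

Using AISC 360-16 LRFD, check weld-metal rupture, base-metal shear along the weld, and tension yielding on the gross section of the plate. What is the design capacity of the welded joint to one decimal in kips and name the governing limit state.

53.2 kips (weld metal governs)

Weld metal: throat = 0.707×0.375 = 0.26513 in, L = 6.375 in. φR_n = 0.75 × 0.6 × 70 × 0.26513 × 6.375 = 53.2 kips.
Base metal shear (0.625 in plate): yield φR_n = 1.0×0.6×50×0.625×6.375 = 119.5 kips; rupture φR_n = 0.75×0.6×65×0.625×6.375 = 116.5 kips; take 116.5 kips (rupture).
Tension yield (gross): A_g = 2.9375×0.625 = 1.8359 in². φR_n = 0.90 × 50 × 1.8359 = 82.6 kips.
Governing: min(53.2, 116.5, 82.6) = 53.2 kips → weld metal.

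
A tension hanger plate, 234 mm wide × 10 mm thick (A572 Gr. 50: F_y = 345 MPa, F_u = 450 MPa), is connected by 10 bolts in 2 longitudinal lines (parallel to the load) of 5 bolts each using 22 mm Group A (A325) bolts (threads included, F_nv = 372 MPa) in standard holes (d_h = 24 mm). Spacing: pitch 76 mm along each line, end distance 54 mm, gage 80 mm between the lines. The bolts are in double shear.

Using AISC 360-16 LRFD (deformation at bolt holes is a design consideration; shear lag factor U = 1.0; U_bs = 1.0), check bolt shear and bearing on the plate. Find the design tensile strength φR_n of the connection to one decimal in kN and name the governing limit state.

1765.8 kN (bearing governs)

Bolt shear: A_b = π(22)²/4 = 380.13 mm². φR_n = 0.75 × 372 × 380.13 × 10 × 2 = 2121.1 kN.
Bearing (10 mm plate, F_u = 450 MPa): end bolts L_c = 54 − 24/2 = 42, R_n = min(1.2×42×10×450, 2.4×22×10×450) = 226.8 kN/bolt; interior L_c = 76 − 24 = 52, R_n = 237.6 kN/bolt. φR_n = 0.75 × (2×226.8 + 8×237.6) = 1765.8 kN.
Governing: min(2121.1, 1765.8) = 1765.8 kN → bearing.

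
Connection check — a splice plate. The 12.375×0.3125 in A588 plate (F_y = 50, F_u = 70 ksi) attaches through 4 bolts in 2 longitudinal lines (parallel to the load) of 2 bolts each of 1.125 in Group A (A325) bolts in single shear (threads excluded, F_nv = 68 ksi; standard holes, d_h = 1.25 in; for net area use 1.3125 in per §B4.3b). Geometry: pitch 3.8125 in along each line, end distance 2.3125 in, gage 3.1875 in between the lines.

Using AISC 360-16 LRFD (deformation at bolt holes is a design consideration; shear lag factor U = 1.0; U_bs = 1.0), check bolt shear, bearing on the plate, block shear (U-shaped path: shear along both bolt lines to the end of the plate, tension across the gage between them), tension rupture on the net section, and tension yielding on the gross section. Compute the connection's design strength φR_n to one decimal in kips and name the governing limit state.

112.6 kips (block shear governs)

Bolt shear: A_b = π(1.125)²/4 = 0.99402 in². φR_n = 0.75 × 68 × 0.99402 × 4 × 1 = 202.8 kips.
Bearing (0.3125 in plate, F_u = 70 ksi): end bolts L_c = 2.3125 − 1.25/2 = 1.6875, R_n = min(1.2×1.6875×0.3125×70, 2.4×1.125×0.3125×70) = 44.297 kips/bolt; interior L_c = 3.8125 − 1.25 = 2.5625, R_n = 59.063 kips/bolt. φR_n = 0.75 × (2×44.297 + 2×59.063) = 155.0 kips.
Block shear: shear path 2×[2.3125+1×3.8125] = 2×6.125 in, A_gv = 3.8281, A_nv = 2×(6.125 − 1.5×1.3125)×0.3125 = 2.5977 in²; tension across gage: (3.1875 − 1×1.3125)×0.3125 = 0.58594 in². R_n = min(0.6×70×2.5977, 0.6×50×3.8281) + 1.0×70×0.58594 = min(109.1, 114.84) + 41.016 = 150.12 kips. φR_n = 0.75 × 150.12 = 112.6 kips.
Tension rupture (net): A_n = (12.375 − 2×1.3125)×0.3125 = 3.0469 in² (U = 1.0, A_e = A_n). φR_n = 0.75 × 70 × 3.0469 = 160.0 kips.
Tension yield (gross): A_g = 12.375×0.3125 = 3.8672 in². φR_n = 0.90 × 50 × 3.8672 = 174.0 kips.
Governing: min(202.8, 155.0, 112.6, 160.0, 174.0) = 112.6 kips → block shear.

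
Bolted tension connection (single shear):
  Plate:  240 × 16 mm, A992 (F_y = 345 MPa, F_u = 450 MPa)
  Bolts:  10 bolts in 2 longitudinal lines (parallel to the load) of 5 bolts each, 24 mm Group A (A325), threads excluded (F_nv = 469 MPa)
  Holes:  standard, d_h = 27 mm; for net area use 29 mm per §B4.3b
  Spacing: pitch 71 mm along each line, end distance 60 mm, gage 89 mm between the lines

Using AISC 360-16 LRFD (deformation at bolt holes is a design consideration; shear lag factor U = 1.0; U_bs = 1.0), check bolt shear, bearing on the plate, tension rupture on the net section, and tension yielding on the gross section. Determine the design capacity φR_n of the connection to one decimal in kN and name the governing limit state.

Bolt shear: A_b = π(24)²/4 = 452.39 mm². φR_n = 0.75 × 469 × 452.39 × 10 × 1 = 1591.3 kN.
Bearing (16 mm plate, F_u = 450 MPa): end bolts L_c = 60 − 27/2 = 46.5, R_n = min(1.2×46.5×16×450, 2.4×24×16×450) = 401.76 kN/bolt; interior L_c = 71 − 27 = 44, R_n = 380.16 kN/bolt. φR_n = 0.75 × (2×401.76 + 8×380.16) = 2883.6 kN.
Tension rupture (net): A_n = (240 − 2×29)×16 = 2912 mm² (U = 1.0, A_e = A_n). φR_n = 0.75 × 450 × 2912 = 982.8 kN.
Tension yield (gross): A_g = 240×16 = 3840 mm². φR_n = 0.90 × 345 × 3840 = 1192.3 kN.
Governing: min(1591.3, 2883.6, 982.8, 1192.3) = 982.8 kN → net-section rupture.

982.8 kN (net-section rupture governs)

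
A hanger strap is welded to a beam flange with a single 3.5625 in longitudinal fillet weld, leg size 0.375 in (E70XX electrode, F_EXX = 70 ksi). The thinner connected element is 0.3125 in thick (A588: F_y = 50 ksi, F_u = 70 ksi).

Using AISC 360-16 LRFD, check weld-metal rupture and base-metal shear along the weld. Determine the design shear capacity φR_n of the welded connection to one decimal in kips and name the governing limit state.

29.8 kips (weld metal governs)

Weld metal: throat = 0.707×0.375 = 0.26513 in, L = 3.5625 in. φR_n = 0.75 × 0.6 × 70 × 0.26513 × 3.5625 = 29.8 kips.
Base metal shear (0.3125 in plate): yield φR_n = 1.0×0.6×50×0.3125×3.5625 = 33.4 kips; rupture φR_n = 0.75×0.6×70×0.3125×3.5625 = 35.1 kips; take 33.4 kips (yield).
Governing: min(29.8, 33.4) = 29.8 kips → weld metal.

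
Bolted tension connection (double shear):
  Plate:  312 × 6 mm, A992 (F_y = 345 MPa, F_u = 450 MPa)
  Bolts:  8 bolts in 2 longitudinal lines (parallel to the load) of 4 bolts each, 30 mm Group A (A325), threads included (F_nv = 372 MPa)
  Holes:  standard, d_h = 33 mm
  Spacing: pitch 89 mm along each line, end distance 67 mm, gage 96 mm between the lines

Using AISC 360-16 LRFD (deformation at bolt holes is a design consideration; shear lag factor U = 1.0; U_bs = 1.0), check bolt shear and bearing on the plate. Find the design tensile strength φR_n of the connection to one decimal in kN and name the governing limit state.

Bolt shear: A_b = π(30)²/4 = 706.86 mm². φR_n = 0.75 × 372 × 706.86 × 8 × 2 = 3155.4 kN.
Bearing (6 mm plate, F_u = 450 MPa): end bolts L_c = 67 − 33/2 = 50.5, R_n = min(1.2×50.5×6×450, 2.4×30×6×450) = 163.62 kN/bolt; interior L_c = 89 − 33 = 56, R_n = 181.44 kN/bolt. φR_n = 0.75 × (2×163.62 + 6×181.44) = 1061.9 kN.
Governing: min(3155.4, 1061.9) = 1061.9 kN → bearing.

1061.9 kN (bearing governs)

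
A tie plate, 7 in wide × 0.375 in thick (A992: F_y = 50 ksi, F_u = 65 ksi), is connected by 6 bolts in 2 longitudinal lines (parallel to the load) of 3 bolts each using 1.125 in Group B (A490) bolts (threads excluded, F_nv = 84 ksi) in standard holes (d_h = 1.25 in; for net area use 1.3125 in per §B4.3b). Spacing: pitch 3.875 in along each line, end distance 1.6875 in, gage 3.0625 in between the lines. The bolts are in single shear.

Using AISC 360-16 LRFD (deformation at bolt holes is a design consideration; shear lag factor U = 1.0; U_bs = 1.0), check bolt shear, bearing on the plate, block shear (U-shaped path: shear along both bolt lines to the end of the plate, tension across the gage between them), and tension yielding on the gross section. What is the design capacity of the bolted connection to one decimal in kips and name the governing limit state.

Bolt shear: A_b = π(1.125)²/4 = 0.99402 in². φR_n = 0.75 × 84 × 0.99402 × 6 × 1 = 375.7 kips.
Bearing (0.375 in plate, F_u = 65 ksi): end bolts L_c = 1.6875 − 1.25/2 = 1.0625, R_n = min(1.2×1.0625×0.375×65, 2.4×1.125×0.375×65) = 31.078 kips/bolt; interior L_c = 3.875 − 1.25 = 2.625, R_n = 65.813 kips/bolt. φR_n = 0.75 × (2×31.078 + 4×65.813) = 244.1 kips.
Block shear: shear path 2×[1.6875+2×3.875] = 2×9.4375 in, A_gv = 7.0781, A_nv = 2×(9.4375 − 2.5×1.3125)×0.375 = 4.6172 in²; tension across gage: (3.0625 − 1×1.3125)×0.375 = 0.65625 in². R_n = min(0.6×65×4.6172, 0.6×50×7.0781) + 1.0×65×0.65625 = min(180.07, 212.34) + 42.656 = 222.73 kips. φR_n = 0.75 × 222.73 = 167.0 kips.
Tension yield (gross): A_g = 7×0.375 = 2.625 in². φR_n = 0.90 × 50 × 2.625 = 118.1 kips.
Governing: min(375.7, 244.1, 167.0, 118.1) = 118.1 kips → gross-section yield.

118.1 kips (gross-section yield governs)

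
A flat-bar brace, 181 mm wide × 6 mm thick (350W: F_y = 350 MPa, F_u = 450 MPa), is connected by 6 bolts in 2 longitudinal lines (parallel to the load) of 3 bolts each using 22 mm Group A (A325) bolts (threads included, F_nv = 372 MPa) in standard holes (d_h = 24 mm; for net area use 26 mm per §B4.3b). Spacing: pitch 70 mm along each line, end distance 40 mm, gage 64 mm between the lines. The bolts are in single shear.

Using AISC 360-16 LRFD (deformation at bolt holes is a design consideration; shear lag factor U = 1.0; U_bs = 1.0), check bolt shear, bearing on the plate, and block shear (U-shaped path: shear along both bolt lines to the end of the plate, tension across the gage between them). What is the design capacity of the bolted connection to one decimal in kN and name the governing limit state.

356.4 kN (block shear governs)

Bolt shear: A_b = π(22)²/4 = 380.13 mm². φR_n = 0.75 × 372 × 380.13 × 6 × 1 = 636.3 kN.
Bearing (6 mm plate, F_u = 450 MPa): end bolts L_c = 40 − 24/2 = 28, R_n = min(1.2×28×6×450, 2.4×22×6×450) = 90.72 kN/bolt; interior L_c = 70 − 24 = 46, R_n = 142.56 kN/bolt. φR_n = 0.75 × (2×90.72 + 4×142.56) = 563.8 kN.
Block shear: shear path 2×[40+2×70] = 2×180 mm, A_gv = 2160, A_nv = 2×(180 − 2.5×26)×6 = 1380 mm²; tension across gage: (64 − 1×26)×6 = 228 mm². R_n = min(0.6×450×1380, 0.6×350×2160) + 1.0×450×228 = min(372.6, 453.6) + 102.6 = 475.2 kN. φR_n = 0.75 × 475.2 = 356.4 kN.
Governing: min(636.3, 563.8, 356.4) = 356.4 kN → block shear.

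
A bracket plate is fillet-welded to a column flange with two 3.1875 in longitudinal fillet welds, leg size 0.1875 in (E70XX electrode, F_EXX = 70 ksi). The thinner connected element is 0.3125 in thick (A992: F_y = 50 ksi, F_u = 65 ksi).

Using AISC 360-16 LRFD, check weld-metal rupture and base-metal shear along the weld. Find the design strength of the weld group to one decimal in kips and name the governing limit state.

26.6 kips (weld metal governs)

Weld metal: throat = 0.707×0.1875 = 0.13256 in, L = 2×3.1875 = 6.375 in. φR_n = 0.75 × 0.6 × 70 × 0.13256 × 6.375 = 26.6 kips.
Base metal shear (0.3125 in plate): yield φR_n = 1.0×0.6×50×0.3125×6.375 = 59.8 kips; rupture φR_n = 0.75×0.6×65×0.3125×6.375 = 58.3 kips; take 58.3 kips (rupture).
Governing: min(26.6, 58.3) = 26.6 kips → weld metal.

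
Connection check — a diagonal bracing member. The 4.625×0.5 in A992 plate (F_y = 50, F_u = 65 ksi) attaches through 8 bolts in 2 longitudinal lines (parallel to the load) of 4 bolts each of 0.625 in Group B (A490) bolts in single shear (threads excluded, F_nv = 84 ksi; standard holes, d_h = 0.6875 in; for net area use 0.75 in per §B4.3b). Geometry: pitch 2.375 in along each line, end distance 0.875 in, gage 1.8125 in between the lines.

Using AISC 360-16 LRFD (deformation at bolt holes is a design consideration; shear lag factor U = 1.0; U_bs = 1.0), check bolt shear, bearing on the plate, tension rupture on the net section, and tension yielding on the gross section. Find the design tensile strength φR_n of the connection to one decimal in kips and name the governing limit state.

Bolt shear: A_b = π(0.625)²/4 = 0.3068 in². φR_n = 0.75 × 84 × 0.3068 × 8 × 1 = 154.6 kips.
Bearing (0.5 in plate, F_u = 65 ksi): end bolts L_c = 0.875 − 0.6875/2 = 0.53125, R_n = min(1.2×0.53125×0.5×65, 2.4×0.625×0.5×65) = 20.719 kips/bolt; interior L_c = 2.375 − 0.6875 = 1.6875, R_n = 48.75 kips/bolt. φR_n = 0.75 × (2×20.719 + 6×48.75) = 250.5 kips.
Tension rupture (net): A_n = (4.625 − 2×0.75)×0.5 = 1.5625 in² (U = 1.0, A_e = A_n). φR_n = 0.75 × 65 × 1.5625 = 76.2 kips.
Tension yield (gross): A_g = 4.625×0.5 = 2.3125 in². φR_n = 0.90 × 50 × 2.3125 = 104.1 kips.
Governing: min(154.6, 250.5, 76.2, 104.1) = 76.2 kips → net-section rupture.

76.2 kips (net-section rupture governs)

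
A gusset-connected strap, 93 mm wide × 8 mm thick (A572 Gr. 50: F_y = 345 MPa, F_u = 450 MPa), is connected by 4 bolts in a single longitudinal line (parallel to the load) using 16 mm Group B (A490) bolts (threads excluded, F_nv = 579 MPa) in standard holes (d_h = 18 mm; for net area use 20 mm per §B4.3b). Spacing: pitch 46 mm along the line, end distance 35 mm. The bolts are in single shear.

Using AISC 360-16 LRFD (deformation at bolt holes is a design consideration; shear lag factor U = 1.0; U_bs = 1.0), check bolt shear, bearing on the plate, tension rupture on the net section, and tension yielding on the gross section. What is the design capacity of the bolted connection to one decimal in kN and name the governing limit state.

Bolt shear: A_b = π(16)²/4 = 201.06 mm². φR_n = 0.75 × 579 × 201.06 × 4 × 1 = 349.2 kN.
Bearing (8 mm plate, F_u = 450 MPa): end bolts L_c = 35 − 18/2 = 26, R_n = min(1.2×26×8×450, 2.4×16×8×450) = 112.32 kN/bolt; interior L_c = 46 − 18 = 28, R_n = 120.96 kN/bolt. φR_n = 0.75 × (1×112.32 + 3×120.96) = 356.4 kN.
Tension rupture (net): A_n = (93 − 1×20)×8 = 584 mm² (U = 1.0, A_e = A_n). φR_n = 0.75 × 450 × 584 = 197.1 kN.
Tension yield (gross): A_g = 93×8 = 744 mm². φR_n = 0.90 × 345 × 744 = 231.0 kN.
Governing: min(349.2, 356.4, 197.1, 231.0) = 197.1 kN → net-section rupture.

197.1 kN (net-section rupture governs)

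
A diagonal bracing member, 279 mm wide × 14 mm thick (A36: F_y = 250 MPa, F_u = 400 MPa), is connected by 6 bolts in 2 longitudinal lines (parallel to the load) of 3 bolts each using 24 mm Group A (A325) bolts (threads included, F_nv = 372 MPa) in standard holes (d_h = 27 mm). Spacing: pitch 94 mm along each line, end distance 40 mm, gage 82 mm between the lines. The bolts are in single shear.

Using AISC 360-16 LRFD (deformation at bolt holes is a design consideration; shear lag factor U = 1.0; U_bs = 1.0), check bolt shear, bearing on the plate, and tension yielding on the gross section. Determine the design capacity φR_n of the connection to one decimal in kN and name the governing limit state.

757.3 kN (bolt shear governs)

Bolt shear: A_b = π(24)²/4 = 452.39 mm². φR_n = 0.75 × 372 × 452.39 × 6 × 1 = 757.3 kN.
Bearing (14 mm plate, F_u = 400 MPa): end bolts L_c = 40 − 27/2 = 26.5, R_n = min(1.2×26.5×14×400, 2.4×24×14×400) = 178.08 kN/bolt; interior L_c = 94 − 27 = 67, R_n = 322.56 kN/bolt. φR_n = 0.75 × (2×178.08 + 4×322.56) = 1234.8 kN.
Tension yield (gross): A_g = 279×14 = 3906 mm². φR_n = 0.90 × 250 × 3906 = 878.9 kN.
Governing: min(757.3, 1234.8, 878.9) = 757.3 kN → bolt shear.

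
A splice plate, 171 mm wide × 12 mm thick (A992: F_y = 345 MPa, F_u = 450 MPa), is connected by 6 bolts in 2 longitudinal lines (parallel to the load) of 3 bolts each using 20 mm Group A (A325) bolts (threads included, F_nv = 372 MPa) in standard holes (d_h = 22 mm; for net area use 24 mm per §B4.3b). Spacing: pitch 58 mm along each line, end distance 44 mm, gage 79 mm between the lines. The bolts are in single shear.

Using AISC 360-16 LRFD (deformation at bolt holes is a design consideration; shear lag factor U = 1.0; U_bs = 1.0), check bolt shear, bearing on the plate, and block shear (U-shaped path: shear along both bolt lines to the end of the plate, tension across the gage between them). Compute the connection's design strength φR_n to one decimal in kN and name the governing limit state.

Bolt shear: A_b = π(20)²/4 = 314.16 mm². φR_n = 0.75 × 372 × 314.16 × 6 × 1 = 525.9 kN.
Bearing (12 mm plate, F_u = 450 MPa): end bolts L_c = 44 − 22/2 = 33, R_n = min(1.2×33×12×450, 2.4×20×12×450) = 213.84 kN/bolt; interior L_c = 58 − 22 = 36, R_n = 233.28 kN/bolt. φR_n = 0.75 × (2×213.84 + 4×233.28) = 1020.6 kN.
Block shear: shear path 2×[44+2×58] = 2×160 mm, A_gv = 3840, A_nv = 2×(160 − 2.5×24)×12 = 2400 mm²; tension across gage: (79 − 1×24)×12 = 660 mm². R_n = min(0.6×450×2400, 0.6×345×3840) + 1.0×450×660 = min(648, 794.88) + 297 = 945 kN. φR_n = 0.75 × 945 = 708.8 kN.
Governing: min(525.9, 1020.6, 708.8) = 525.9 kN → bolt shear.

525.9 kN (bolt shear governs)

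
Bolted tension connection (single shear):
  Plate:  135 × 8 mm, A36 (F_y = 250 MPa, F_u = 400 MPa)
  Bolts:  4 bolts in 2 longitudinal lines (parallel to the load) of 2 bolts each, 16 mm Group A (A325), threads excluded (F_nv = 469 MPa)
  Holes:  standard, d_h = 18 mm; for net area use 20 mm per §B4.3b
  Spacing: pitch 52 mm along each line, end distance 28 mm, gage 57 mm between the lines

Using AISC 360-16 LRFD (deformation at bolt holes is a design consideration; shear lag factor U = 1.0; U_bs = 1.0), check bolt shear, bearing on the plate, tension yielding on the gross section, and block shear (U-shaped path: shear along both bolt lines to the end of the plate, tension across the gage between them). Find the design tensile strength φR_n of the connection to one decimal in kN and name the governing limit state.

Bolt shear: A_b = π(16)²/4 = 201.06 mm². φR_n = 0.75 × 469 × 201.06 × 4 × 1 = 282.9 kN.
Bearing (8 mm plate, F_u = 400 MPa): end bolts L_c = 28 − 18/2 = 19, R_n = min(1.2×19×8×400, 2.4×16×8×400) = 72.96 kN/bolt; interior L_c = 52 − 18 = 34, R_n = 122.88 kN/bolt. φR_n = 0.75 × (2×72.96 + 2×122.88) = 293.8 kN.
Tension yield (gross): A_g = 135×8 = 1080 mm². φR_n = 0.90 × 250 × 1080 = 243.0 kN.
Block shear: shear path 2×[28+1×52] = 2×80 mm, A_gv = 1280, A_nv = 2×(80 − 1.5×20)×8 = 800 mm²; tension across gage: (57 − 1×20)×8 = 296 mm². R_n = min(0.6×400×800, 0.6×250×1280) + 1.0×400×296 = min(192, 192) + 118.4 = 310.4 kN. φR_n = 0.75 × 310.4 = 232.8 kN.
Governing: min(282.9, 293.8, 243.0, 232.8) = 232.8 kN → block shear.

232.8 kN (block shear governs)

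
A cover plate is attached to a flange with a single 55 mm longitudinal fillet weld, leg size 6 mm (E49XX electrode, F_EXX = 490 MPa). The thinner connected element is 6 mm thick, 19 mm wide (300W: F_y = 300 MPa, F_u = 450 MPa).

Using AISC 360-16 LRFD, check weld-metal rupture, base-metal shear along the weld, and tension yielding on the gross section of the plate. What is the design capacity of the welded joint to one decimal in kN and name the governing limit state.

Weld metal: throat = 0.707×6 = 4.242 mm, L = 55 mm. φR_n = 0.75 × 0.6 × 490 × 4.242 × 55 = 51.4 kN.
Base metal shear (6 mm plate): yield φR_n = 1.0×0.6×300×6×55 = 59.4 kN; rupture φR_n = 0.75×0.6×450×6×55 = 66.8 kN; take 59.4 kN (yield).
Tension yield (gross): A_g = 19×6 = 114 mm². φR_n = 0.90 × 300 × 114 = 30.8 kN.
Governing: min(51.4, 59.4, 30.8) = 30.8 kN → gross-section yield.

30.8 kN (gross-section yield governs)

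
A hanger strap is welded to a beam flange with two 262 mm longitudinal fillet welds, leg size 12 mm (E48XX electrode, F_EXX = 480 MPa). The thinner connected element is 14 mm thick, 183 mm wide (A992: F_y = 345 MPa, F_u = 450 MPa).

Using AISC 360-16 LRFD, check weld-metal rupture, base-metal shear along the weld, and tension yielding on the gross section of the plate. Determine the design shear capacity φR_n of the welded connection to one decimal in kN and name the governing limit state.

795.5 kN (gross-section yield governs)

Weld metal: throat = 0.707×12 = 8.484 mm, L = 2×262 = 524 mm. φR_n = 0.75 × 0.6 × 480 × 8.484 × 524 = 960.3 kN.
Base metal shear (14 mm plate): yield φR_n = 1.0×0.6×345×14×524 = 1518.6 kN; rupture φR_n = 0.75×0.6×450×14×524 = 1485.5 kN; take 1485.5 kN (rupture).
Tension yield (gross): A_g = 183×14 = 2562 mm². φR_n = 0.90 × 345 × 2562 = 795.5 kN.
Governing: min(960.3, 1485.5, 795.5) = 795.5 kN → gross-section yield.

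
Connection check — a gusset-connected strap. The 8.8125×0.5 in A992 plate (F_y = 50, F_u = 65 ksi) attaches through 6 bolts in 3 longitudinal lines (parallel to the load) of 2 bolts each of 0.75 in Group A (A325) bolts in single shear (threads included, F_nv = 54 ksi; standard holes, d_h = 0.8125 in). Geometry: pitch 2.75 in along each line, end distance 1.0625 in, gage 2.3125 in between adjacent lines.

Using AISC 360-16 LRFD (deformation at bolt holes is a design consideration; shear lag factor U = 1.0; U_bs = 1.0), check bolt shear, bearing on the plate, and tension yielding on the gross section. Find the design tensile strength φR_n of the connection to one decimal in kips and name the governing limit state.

107.4 kips (bolt shear governs)

Bolt shear: A_b = π(0.75)²/4 = 0.44179 in². φR_n = 0.75 × 54 × 0.44179 × 6 × 1 = 107.4 kips.
Bearing (0.5 in plate, F_u = 65 ksi): end bolts L_c = 1.0625 − 0.8125/2 = 0.65625, R_n = min(1.2×0.65625×0.5×65, 2.4×0.75×0.5×65) = 25.594 kips/bolt; interior L_c = 2.75 − 0.8125 = 1.9375, R_n = 58.5 kips/bolt. φR_n = 0.75 × (3×25.594 + 3×58.5) = 189.2 kips.
Tension yield (gross): A_g = 8.8125×0.5 = 4.4063 in². φR_n = 0.90 × 50 × 4.4063 = 198.3 kips.
Governing: min(107.4, 189.2, 198.3) = 107.4 kips → bolt shear.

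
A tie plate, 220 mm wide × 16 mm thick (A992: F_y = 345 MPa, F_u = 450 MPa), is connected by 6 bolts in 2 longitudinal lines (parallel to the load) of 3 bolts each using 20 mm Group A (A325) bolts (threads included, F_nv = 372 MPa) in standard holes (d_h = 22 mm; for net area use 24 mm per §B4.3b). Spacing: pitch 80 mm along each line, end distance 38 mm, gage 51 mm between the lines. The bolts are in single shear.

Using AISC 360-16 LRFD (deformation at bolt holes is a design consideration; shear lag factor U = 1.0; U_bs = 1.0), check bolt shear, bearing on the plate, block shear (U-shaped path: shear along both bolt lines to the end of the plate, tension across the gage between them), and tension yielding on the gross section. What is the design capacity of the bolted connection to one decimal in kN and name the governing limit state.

525.9 kN (bolt shear governs)

Bolt shear: A_b = π(20)²/4 = 314.16 mm². φR_n = 0.75 × 372 × 314.16 × 6 × 1 = 525.9 kN.
Bearing (16 mm plate, F_u = 450 MPa): end bolts L_c = 38 − 22/2 = 27, R_n = min(1.2×27×16×450, 2.4×20×16×450) = 233.28 kN/bolt; interior L_c = 80 − 22 = 58, R_n = 345.6 kN/bolt. φR_n = 0.75 × (2×233.28 + 4×345.6) = 1386.7 kN.
Block shear: shear path 2×[38+2×80] = 2×198 mm, A_gv = 6336, A_nv = 2×(198 − 2.5×24)×16 = 4416 mm²; tension across gage: (51 − 1×24)×16 = 432 mm². R_n = min(0.6×450×4416, 0.6×345×6336) + 1.0×450×432 = min(1192.3, 1311.6) + 194.4 = 1386.7 kN. φR_n = 0.75 × 1386.7 = 1040.0 kN.
Tension yield (gross): A_g = 220×16 = 3520 mm². φR_n = 0.90 × 345 × 3520 = 1093.0 kN.
Governing: min(525.9, 1386.7, 1040.0, 1093.0) = 525.9 kN → bolt shear.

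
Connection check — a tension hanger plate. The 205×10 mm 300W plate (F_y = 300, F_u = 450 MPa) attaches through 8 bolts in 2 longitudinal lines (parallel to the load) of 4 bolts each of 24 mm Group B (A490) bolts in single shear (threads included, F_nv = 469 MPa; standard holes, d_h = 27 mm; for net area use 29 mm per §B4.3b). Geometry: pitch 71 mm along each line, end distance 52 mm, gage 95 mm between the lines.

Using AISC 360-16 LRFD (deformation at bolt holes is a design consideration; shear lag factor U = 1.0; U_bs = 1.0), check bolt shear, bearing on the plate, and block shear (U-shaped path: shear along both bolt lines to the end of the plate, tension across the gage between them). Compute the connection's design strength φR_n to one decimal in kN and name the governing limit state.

884.9 kN (block shear governs)

Bolt shear: A_b = π(24)²/4 = 452.39 mm². φR_n = 0.75 × 469 × 452.39 × 8 × 1 = 1273.0 kN.
Bearing (10 mm plate, F_u = 450 MPa): end bolts L_c = 52 − 27/2 = 38.5, R_n = min(1.2×38.5×10×450, 2.4×24×10×450) = 207.9 kN/bolt; interior L_c = 71 − 27 = 44, R_n = 237.6 kN/bolt. φR_n = 0.75 × (2×207.9 + 6×237.6) = 1381.1 kN.
Block shear: shear path 2×[52+3×71] = 2×265 mm, A_gv = 5300, A_nv = 2×(265 − 3.5×29)×10 = 3270 mm²; tension across gage: (95 − 1×29)×10 = 660 mm². R_n = min(0.6×450×3270, 0.6×300×5300) + 1.0×450×660 = min(882.9, 954) + 297 = 1179.9 kN. φR_n = 0.75 × 1179.9 = 884.9 kN.
Governing: min(1273.0, 1381.1, 884.9) = 884.9 kN → block shear.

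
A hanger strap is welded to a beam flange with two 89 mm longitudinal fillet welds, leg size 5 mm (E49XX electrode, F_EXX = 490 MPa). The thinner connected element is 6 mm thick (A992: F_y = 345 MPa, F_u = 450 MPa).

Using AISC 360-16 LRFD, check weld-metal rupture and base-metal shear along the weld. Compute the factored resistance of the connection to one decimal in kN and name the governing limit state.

Weld metal: throat = 0.707×5 = 3.535 mm, L = 2×89 = 178 mm. φR_n = 0.75 × 0.6 × 490 × 3.535 × 178 = 138.7 kN.
Base metal shear (6 mm plate): yield φR_n = 1.0×0.6×345×6×178 = 221.1 kN; rupture φR_n = 0.75×0.6×450×6×178 = 216.3 kN; take 216.3 kN (rupture).
Governing: min(138.7, 216.3) = 138.7 kN → weld metal.

138.7 kN (weld metal governs)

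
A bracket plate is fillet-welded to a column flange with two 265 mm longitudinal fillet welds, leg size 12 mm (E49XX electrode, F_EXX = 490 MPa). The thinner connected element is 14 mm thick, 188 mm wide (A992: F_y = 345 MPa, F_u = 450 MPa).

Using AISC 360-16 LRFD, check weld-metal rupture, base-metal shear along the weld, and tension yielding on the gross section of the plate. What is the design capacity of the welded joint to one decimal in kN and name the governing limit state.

Weld metal: throat = 0.707×12 = 8.484 mm, L = 2×265 = 530 mm. φR_n = 0.75 × 0.6 × 490 × 8.484 × 530 = 991.5 kN.
Base metal shear (14 mm plate): yield φR_n = 1.0×0.6×345×14×530 = 1535.9 kN; rupture φR_n = 0.75×0.6×450×14×530 = 1502.6 kN; take 1502.6 kN (rupture).
Tension yield (gross): A_g = 188×14 = 2632 mm². φR_n = 0.90 × 345 × 2632 = 817.2 kN.
Governing: min(991.5, 1502.6, 817.2) = 817.2 kN → gross-section yield.

817.2 kN (gross-section yield governs)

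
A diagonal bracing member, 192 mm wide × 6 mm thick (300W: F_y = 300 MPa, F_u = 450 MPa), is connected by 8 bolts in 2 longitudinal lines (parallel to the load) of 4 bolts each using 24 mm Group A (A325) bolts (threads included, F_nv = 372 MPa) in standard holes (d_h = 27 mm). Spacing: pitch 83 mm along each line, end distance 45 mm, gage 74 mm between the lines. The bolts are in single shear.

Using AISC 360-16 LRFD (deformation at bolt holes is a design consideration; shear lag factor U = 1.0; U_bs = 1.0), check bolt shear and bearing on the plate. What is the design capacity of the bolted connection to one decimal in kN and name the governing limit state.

Bolt shear: A_b = π(24)²/4 = 452.39 mm². φR_n = 0.75 × 372 × 452.39 × 8 × 1 = 1009.7 kN.
Bearing (6 mm plate, F_u = 450 MPa): end bolts L_c = 45 − 27/2 = 31.5, R_n = min(1.2×31.5×6×450, 2.4×24×6×450) = 102.06 kN/bolt; interior L_c = 83 − 27 = 56, R_n = 155.52 kN/bolt. φR_n = 0.75 × (2×102.06 + 6×155.52) = 852.9 kN.
Governing: min(1009.7, 852.9) = 852.9 kN → bearing.

852.9 kN (bearing governs)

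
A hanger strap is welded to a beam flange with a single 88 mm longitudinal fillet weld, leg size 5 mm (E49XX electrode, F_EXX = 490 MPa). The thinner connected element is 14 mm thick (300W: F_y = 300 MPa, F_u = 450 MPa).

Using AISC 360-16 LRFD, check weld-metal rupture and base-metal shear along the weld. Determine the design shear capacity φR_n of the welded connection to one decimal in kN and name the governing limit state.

Weld metal: throat = 0.707×5 = 3.535 mm, L = 88 mm. φR_n = 0.75 × 0.6 × 490 × 3.535 × 88 = 68.6 kN.
Base metal shear (14 mm plate): yield φR_n = 1.0×0.6×300×14×88 = 221.8 kN; rupture φR_n = 0.75×0.6×450×14×88 = 249.5 kN; take 221.8 kN (yield).
Governing: min(68.6, 221.8) = 68.6 kN → weld metal.

68.6 kN (weld metal governs)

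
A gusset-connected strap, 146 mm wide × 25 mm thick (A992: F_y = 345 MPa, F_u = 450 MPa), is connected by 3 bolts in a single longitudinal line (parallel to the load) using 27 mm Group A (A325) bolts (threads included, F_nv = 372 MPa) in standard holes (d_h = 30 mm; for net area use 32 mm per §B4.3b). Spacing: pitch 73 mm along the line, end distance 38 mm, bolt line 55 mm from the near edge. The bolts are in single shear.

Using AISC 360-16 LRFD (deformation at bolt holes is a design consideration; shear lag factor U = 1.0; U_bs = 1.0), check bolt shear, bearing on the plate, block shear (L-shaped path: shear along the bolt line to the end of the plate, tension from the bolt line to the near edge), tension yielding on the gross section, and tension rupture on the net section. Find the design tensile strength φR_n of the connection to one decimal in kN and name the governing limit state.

479.2 kN (bolt shear governs)

Bolt shear: A_b = π(27)²/4 = 572.56 mm². φR_n = 0.75 × 372 × 572.56 × 3 × 1 = 479.2 kN.
Bearing (25 mm plate, F_u = 450 MPa): end bolts L_c = 38 − 30/2 = 23, R_n = min(1.2×23×25×450, 2.4×27×25×450) = 310.5 kN/bolt; interior L_c = 73 − 30 = 43, R_n = 580.5 kN/bolt. φR_n = 0.75 × (1×310.5 + 2×580.5) = 1103.6 kN.
Block shear: shear path 1×[38+2×73] = 1×184 mm, A_gv = 4600, A_nv = 1×(184 − 2.5×32)×25 = 2600 mm²; tension to near edge: (55 − 0.5×32)×25 = 975 mm². R_n = min(0.6×450×2600, 0.6×345×4600) + 1.0×450×975 = min(702, 952.2) + 438.75 = 1140.8 kN. φR_n = 0.75 × 1140.8 = 855.6 kN.
Tension yield (gross): A_g = 146×25 = 3650 mm². φR_n = 0.90 × 345 × 3650 = 1133.3 kN.
Tension rupture (net): A_n = (146 − 1×32)×25 = 2850 mm² (U = 1.0, A_e = A_n). φR_n = 0.75 × 450 × 2850 = 961.9 kN.
Governing: min(479.2, 1103.6, 855.6, 1133.3, 961.9) = 479.2 kN → bolt shear.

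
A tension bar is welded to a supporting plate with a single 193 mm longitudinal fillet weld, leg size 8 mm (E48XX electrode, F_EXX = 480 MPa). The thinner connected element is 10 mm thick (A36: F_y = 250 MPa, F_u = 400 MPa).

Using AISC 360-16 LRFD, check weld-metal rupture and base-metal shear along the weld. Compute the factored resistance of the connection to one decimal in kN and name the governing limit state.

235.8 kN (weld metal governs)

Weld metal: throat = 0.707×8 = 5.656 mm, L = 193 mm. φR_n = 0.75 × 0.6 × 480 × 5.656 × 193 = 235.8 kN.
Base metal shear (10 mm plate): yield φR_n = 1.0×0.6×250×10×193 = 289.5 kN; rupture φR_n = 0.75×0.6×400×10×193 = 347.4 kN; take 289.5 kN (yield).
Governing: min(235.8, 289.5) = 235.8 kN → weld metal.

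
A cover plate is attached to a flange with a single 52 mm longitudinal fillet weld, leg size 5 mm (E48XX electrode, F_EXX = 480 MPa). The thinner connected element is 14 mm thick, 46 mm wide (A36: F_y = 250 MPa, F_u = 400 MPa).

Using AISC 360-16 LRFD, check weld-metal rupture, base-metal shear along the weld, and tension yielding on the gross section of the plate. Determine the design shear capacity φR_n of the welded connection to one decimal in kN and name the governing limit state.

39.7 kN (weld metal governs)

Weld metal: throat = 0.707×5 = 3.535 mm, L = 52 mm. φR_n = 0.75 × 0.6 × 480 × 3.535 × 52 = 39.7 kN.
Base metal shear (14 mm plate): yield φR_n = 1.0×0.6×250×14×52 = 109.2 kN; rupture φR_n = 0.75×0.6×400×14×52 = 131.0 kN; take 109.2 kN (yield).
Tension yield (gross): A_g = 46×14 = 644 mm². φR_n = 0.90 × 250 × 644 = 144.9 kN.
Governing: min(39.7, 109.2, 144.9) = 39.7 kN → weld metal.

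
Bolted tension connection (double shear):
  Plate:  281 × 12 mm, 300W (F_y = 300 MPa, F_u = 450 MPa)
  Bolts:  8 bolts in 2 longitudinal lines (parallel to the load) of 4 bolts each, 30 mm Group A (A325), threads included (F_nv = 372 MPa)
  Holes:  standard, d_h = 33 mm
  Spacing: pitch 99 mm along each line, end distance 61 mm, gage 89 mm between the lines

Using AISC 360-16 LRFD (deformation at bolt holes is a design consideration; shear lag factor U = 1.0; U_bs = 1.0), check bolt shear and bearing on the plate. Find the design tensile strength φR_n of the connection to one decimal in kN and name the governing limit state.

2182.1 kN (bearing governs)

Bolt shear: A_b = π(30)²/4 = 706.86 mm². φR_n = 0.75 × 372 × 706.86 × 8 × 2 = 3155.4 kN.
Bearing (12 mm plate, F_u = 450 MPa): end bolts L_c = 61 − 33/2 = 44.5, R_n = min(1.2×44.5×12×450, 2.4×30×12×450) = 288.36 kN/bolt; interior L_c = 99 − 33 = 66, R_n = 388.8 kN/bolt. φR_n = 0.75 × (2×288.36 + 6×388.8) = 2182.1 kN.
Governing: min(3155.4, 2182.1) = 2182.1 kN → bearing.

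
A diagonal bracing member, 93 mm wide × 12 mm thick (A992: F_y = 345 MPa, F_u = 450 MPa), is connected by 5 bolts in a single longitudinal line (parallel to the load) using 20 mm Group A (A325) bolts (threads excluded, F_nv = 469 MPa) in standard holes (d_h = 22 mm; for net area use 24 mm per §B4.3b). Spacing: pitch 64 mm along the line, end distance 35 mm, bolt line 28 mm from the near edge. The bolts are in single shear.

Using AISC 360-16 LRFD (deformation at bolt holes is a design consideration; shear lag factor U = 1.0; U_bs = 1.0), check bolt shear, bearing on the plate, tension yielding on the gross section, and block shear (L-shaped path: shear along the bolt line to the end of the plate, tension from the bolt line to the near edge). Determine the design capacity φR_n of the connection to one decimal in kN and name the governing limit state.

Bolt shear: A_b = π(20)²/4 = 314.16 mm². φR_n = 0.75 × 469 × 314.16 × 5 × 1 = 552.5 kN.
Bearing (12 mm plate, F_u = 450 MPa): end bolts L_c = 35 − 22/2 = 24, R_n = min(1.2×24×12×450, 2.4×20×12×450) = 155.52 kN/bolt; interior L_c = 64 − 22 = 42, R_n = 259.2 kN/bolt. φR_n = 0.75 × (1×155.52 + 4×259.2) = 894.2 kN.
Tension yield (gross): A_g = 93×12 = 1116 mm². φR_n = 0.90 × 345 × 1116 = 346.5 kN.
Block shear: shear path 1×[35+4×64] = 1×291 mm, A_gv = 3492, A_nv = 1×(291 − 4.5×24)×12 = 2196 mm²; tension to near edge: (28 − 0.5×24)×12 = 192 mm². R_n = min(0.6×450×2196, 0.6×345×3492) + 1.0×450×192 = min(592.92, 722.84) + 86.4 = 679.32 kN. φR_n = 0.75 × 679.32 = 509.5 kN.
Governing: min(552.5, 894.2, 346.5, 509.5) = 346.5 kN → gross-section yield.

346.5 kN (gross-section yield governs)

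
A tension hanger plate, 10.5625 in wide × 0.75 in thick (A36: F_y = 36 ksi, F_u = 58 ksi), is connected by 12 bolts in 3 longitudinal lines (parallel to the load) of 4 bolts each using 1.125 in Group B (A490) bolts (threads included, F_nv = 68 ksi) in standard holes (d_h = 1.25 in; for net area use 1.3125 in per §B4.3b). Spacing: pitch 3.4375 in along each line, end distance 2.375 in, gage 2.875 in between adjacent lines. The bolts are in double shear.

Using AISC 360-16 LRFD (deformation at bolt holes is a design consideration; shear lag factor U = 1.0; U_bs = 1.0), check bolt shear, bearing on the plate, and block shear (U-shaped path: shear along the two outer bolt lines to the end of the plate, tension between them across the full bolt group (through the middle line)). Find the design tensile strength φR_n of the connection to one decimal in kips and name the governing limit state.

410.3 kips (block shear governs)

Bolt shear: A_b = π(1.125)²/4 = 0.99402 in². φR_n = 0.75 × 68 × 0.99402 × 12 × 2 = 1216.7 kips.
Bearing (0.75 in plate, F_u = 58 ksi): end bolts L_c = 2.375 − 1.25/2 = 1.75, R_n = min(1.2×1.75×0.75×58, 2.4×1.125×0.75×58) = 91.35 kips/bolt; interior L_c = 3.4375 − 1.25 = 2.1875, R_n = 114.19 kips/bolt. φR_n = 0.75 × (3×91.35 + 9×114.19) = 976.3 kips.
Block shear: shear path 2×[2.375+3×3.4375] = 2×12.6875 in, A_gv = 19.031, A_nv = 2×(12.6875 − 3.5×1.3125)×0.75 = 12.141 in²; tension across gage: (5.75 − 2×1.3125)×0.75 = 2.3438 in². R_n = min(0.6×58×12.141, 0.6×36×19.031) + 1.0×58×2.3438 = min(422.51, 411.07) + 135.94 = 547.01 kips. φR_n = 0.75 × 547.01 = 410.3 kips.
Governing: min(1216.7, 976.3, 410.3) = 410.3 kips → block shear.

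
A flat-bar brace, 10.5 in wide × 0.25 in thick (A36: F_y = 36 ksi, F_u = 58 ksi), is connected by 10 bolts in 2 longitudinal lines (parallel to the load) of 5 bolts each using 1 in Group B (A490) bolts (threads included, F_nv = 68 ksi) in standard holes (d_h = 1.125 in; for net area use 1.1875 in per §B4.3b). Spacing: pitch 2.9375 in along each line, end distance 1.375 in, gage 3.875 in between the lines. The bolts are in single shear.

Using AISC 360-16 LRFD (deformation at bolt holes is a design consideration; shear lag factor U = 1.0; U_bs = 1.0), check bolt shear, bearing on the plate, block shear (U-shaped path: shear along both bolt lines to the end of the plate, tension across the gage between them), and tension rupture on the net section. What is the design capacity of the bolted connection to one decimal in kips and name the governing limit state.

88.4 kips (net-section rupture governs)

Bolt shear: A_b = π(1)²/4 = 0.7854 in². φR_n = 0.75 × 68 × 0.7854 × 10 × 1 = 400.6 kips.
Bearing (0.25 in plate, F_u = 58 ksi): end bolts L_c = 1.375 − 1.125/2 = 0.8125, R_n = min(1.2×0.8125×0.25×58, 2.4×1×0.25×58) = 14.138 kips/bolt; interior L_c = 2.9375 − 1.125 = 1.8125, R_n = 31.538 kips/bolt. φR_n = 0.75 × (2×14.138 + 8×31.538) = 210.4 kips.
Block shear: shear path 2×[1.375+4×2.9375] = 2×13.125 in, A_gv = 6.5625, A_nv = 2×(13.125 − 4.5×1.1875)×0.25 = 3.8906 in²; tension across gage: (3.875 − 1×1.1875)×0.25 = 0.67188 in². R_n = min(0.6×58×3.8906, 0.6×36×6.5625) + 1.0×58×0.67188 = min(135.39, 141.75) + 38.969 = 174.36 kips. φR_n = 0.75 × 174.36 = 130.8 kips.
Tension rupture (net): A_n = (10.5 − 2×1.1875)×0.25 = 2.0313 in² (U = 1.0, A_e = A_n). φR_n = 0.75 × 58 × 2.0313 = 88.4 kips.
Governing: min(400.6, 210.4, 130.8, 88.4) = 88.4 kips → net-section rupture.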